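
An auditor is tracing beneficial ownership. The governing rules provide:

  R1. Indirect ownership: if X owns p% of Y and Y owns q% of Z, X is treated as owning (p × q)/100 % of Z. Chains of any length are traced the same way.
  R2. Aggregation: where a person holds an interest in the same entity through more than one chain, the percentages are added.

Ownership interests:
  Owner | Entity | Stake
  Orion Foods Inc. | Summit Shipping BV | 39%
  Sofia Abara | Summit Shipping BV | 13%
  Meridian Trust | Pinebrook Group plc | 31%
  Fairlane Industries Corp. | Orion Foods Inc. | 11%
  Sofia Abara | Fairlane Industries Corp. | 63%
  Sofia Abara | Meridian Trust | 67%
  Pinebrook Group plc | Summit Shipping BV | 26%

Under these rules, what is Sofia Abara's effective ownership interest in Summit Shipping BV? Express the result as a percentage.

Chain via Fairlane Industries Corp. → Orion Foods Inc. (R1): 63% × 11% × 39% = 2.7027% of Summit Shipping BV.
Chain via Meridian Trust → Pinebrook Group plc (R1): 67% × 31% × 26% = 5.4002% of Summit Shipping BV.
Direct interest in Summit Shipping BV: 13%.
Aggregating (R2): 2.7027% + 5.4002% + 13% = 21.1029%.

21.1029%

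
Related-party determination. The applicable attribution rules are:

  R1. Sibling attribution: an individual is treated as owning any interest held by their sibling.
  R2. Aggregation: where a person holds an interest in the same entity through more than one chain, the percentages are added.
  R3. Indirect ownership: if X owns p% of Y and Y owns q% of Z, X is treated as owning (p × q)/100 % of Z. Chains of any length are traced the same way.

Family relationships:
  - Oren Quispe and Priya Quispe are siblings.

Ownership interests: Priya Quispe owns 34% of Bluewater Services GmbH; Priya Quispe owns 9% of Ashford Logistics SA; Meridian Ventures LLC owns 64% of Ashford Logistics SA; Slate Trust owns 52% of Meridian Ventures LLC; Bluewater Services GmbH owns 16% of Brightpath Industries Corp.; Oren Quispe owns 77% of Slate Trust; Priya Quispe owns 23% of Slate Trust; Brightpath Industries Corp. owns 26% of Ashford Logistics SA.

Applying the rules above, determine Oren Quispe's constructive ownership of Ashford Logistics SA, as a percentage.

By sibling attribution (R1), Oren Quispe is treated as also owning Priya Quispe's interest in Slate Trust, giving 77% + 23% = 100%.
By sibling attribution (R1), Oren Quispe is treated as owning Priya Quispe's 34% interest in Bluewater Services GmbH.
By sibling attribution (R1), Oren Quispe is treated as owning Priya Quispe's 9% interest in Ashford Logistics SA.
Chain via Slate Trust → Meridian Ventures LLC (R3): 100% × 52% × 64% = 33.28% of Ashford Logistics SA.
Chain via Bluewater Services GmbH → Brightpath Industries Corp. (R3): 34% × 16% × 26% = 1.4144% of Ashford Logistics SA.
Direct interest in Ashford Logistics SA: 9%.
Aggregating (R2): 33.28% + 1.4144% + 9% = 43.6944%.

43.6944%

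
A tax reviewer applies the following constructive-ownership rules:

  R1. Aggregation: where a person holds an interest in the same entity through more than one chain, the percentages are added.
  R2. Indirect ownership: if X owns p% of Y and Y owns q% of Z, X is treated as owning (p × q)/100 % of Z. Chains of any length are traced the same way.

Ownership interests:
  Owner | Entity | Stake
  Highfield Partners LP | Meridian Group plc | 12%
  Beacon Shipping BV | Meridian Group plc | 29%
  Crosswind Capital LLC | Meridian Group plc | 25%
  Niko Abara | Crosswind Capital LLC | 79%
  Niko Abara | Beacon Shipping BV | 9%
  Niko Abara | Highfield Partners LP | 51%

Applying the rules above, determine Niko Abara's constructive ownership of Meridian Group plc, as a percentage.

28.48%

Chain via Beacon Shipping BV (R2): 9% × 29% = 2.61% of Meridian Group plc.
Chain via Highfield Partners LP (R2): 51% × 12% = 6.12% of Meridian Group plc.
Chain via Crosswind Capital LLC (R2): 79% × 25% = 19.75% of Meridian Group plc.
Aggregating (R1): 2.61% + 6.12% + 19.75% = 28.48%.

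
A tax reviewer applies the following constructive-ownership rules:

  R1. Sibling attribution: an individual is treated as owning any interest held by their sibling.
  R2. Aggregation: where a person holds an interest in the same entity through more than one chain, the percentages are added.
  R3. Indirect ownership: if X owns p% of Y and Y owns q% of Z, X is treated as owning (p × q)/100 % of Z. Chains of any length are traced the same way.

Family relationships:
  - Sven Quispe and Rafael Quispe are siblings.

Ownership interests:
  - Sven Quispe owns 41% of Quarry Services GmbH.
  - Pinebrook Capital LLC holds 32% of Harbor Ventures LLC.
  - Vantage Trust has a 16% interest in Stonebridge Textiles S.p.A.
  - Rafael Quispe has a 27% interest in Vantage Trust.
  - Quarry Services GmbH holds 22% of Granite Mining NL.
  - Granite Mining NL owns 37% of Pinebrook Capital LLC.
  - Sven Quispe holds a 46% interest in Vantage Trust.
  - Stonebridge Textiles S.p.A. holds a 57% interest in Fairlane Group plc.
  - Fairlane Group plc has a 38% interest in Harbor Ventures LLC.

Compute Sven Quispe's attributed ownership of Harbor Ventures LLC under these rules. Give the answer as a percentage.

3.597856%

By sibling attribution (R1), Sven Quispe is treated as also owning Rafael Quispe's interest in Vantage Trust, giving 46% + 27% = 73%.
Chain via Vantage Trust → Stonebridge Textiles S.p.A. → Fairlane Group plc (R3): 73% × 16% × 57% × 38% = 2.529888% of Harbor Ventures LLC.
Chain via Quarry Services GmbH → Granite Mining NL → Pinebrook Capital LLC (R3): 41% × 22% × 37% × 32% = 1.067968% of Harbor Ventures LLC.
Aggregating (R2): 2.529888% + 1.067968% = 3.597856%.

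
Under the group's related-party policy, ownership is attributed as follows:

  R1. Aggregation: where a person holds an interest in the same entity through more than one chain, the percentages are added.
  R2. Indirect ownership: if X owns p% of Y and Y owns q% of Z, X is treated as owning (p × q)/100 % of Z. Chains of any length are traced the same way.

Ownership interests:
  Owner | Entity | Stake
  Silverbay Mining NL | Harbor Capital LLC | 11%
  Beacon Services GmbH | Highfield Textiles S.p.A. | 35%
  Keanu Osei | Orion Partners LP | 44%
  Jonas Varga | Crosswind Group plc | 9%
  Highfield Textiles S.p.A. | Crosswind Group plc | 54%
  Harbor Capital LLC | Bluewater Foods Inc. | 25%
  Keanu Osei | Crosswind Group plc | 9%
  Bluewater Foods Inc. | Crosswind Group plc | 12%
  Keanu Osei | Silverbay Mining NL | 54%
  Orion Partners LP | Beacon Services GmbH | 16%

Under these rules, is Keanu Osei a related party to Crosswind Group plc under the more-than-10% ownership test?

Chain via Orion Partners LP → Beacon Services GmbH → Highfield Textiles S.p.A. (R2): 44% × 16% × 35% × 54% = 1.33056% of Crosswind Group plc.
Chain via Silverbay Mining NL → Harbor Capital LLC → Bluewater Foods Inc. (R2): 54% × 11% × 25% × 12% = 0.1782% of Crosswind Group plc.
Direct interest in Crosswind Group plc: 9%.
Aggregating (R1): 1.33056% + 0.1782% + 9% = 10.50876%.
10.50876% exceeds the 10% threshold, so Keanu is a related party to Crosswind Group plc.

Yes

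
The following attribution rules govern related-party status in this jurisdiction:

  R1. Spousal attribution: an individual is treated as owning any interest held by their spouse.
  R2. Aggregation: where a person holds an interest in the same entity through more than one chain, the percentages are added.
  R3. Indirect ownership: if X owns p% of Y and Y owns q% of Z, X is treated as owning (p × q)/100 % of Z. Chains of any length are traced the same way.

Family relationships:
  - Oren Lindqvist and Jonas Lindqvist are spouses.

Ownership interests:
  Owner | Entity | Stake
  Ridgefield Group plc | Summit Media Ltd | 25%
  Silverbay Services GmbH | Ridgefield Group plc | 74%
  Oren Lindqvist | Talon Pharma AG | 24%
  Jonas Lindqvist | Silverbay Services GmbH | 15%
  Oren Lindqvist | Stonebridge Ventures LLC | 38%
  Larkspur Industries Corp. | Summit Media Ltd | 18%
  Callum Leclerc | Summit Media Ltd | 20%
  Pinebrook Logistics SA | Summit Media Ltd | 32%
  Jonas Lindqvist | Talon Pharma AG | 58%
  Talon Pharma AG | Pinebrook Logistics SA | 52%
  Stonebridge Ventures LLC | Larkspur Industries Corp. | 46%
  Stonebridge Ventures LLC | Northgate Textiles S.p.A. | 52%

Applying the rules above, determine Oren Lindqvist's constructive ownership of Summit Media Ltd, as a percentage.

19.5662%

By spousal attribution (R1), Oren Lindqvist is treated as also owning Jonas Lindqvist's interest in Talon Pharma AG, giving 24% + 58% = 82%.
By spousal attribution (R1), Oren Lindqvist is treated as owning Jonas Lindqvist's 15% interest in Silverbay Services GmbH.
Chain via Talon Pharma AG → Pinebrook Logistics SA (R3): 82% × 52% × 32% = 13.6448% of Summit Media Ltd.
Chain via Stonebridge Ventures LLC → Larkspur Industries Corp. (R3): 38% × 46% × 18% = 3.1464% of Summit Media Ltd.
Chain via Silverbay Services GmbH → Ridgefield Group plc (R3): 15% × 74% × 25% = 2.775% of Summit Media Ltd.
Aggregating (R2): 13.6448% + 3.1464% + 2.775% = 19.5662%.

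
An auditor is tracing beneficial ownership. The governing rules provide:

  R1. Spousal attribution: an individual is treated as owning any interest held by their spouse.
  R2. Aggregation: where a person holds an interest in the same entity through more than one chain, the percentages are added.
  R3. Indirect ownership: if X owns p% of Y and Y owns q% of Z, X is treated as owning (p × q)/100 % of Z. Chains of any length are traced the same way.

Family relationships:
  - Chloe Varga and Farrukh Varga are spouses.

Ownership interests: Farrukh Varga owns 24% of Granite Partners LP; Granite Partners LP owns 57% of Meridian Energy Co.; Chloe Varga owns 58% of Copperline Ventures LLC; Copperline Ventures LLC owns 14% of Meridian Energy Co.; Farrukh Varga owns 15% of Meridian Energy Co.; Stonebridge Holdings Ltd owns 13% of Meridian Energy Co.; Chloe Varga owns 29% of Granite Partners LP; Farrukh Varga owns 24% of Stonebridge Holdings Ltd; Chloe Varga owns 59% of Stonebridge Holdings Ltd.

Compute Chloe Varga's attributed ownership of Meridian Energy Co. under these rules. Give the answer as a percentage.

64.12%

By spousal attribution (R1), Chloe Varga is treated as also owning Farrukh Varga's interest in Granite Partners LP, giving 29% + 24% = 53%.
By spousal attribution (R1), Chloe Varga is treated as also owning Farrukh Varga's interest in Stonebridge Holdings Ltd, giving 59% + 24% = 83%.
By spousal attribution (R1), Chloe Varga is treated as owning Farrukh Varga's 15% interest in Meridian Energy Co.
Chain via Granite Partners LP (R3): 53% × 57% = 30.21% of Meridian Energy Co.
Chain via Copperline Ventures LLC (R3): 58% × 14% = 8.12% of Meridian Energy Co.
Chain via Stonebridge Holdings Ltd (R3): 83% × 13% = 10.79% of Meridian Energy Co.
Direct interest in Meridian Energy Co: 15%.
Aggregating (R2): 30.21% + 8.12% + 10.79% + 15% = 64.12%.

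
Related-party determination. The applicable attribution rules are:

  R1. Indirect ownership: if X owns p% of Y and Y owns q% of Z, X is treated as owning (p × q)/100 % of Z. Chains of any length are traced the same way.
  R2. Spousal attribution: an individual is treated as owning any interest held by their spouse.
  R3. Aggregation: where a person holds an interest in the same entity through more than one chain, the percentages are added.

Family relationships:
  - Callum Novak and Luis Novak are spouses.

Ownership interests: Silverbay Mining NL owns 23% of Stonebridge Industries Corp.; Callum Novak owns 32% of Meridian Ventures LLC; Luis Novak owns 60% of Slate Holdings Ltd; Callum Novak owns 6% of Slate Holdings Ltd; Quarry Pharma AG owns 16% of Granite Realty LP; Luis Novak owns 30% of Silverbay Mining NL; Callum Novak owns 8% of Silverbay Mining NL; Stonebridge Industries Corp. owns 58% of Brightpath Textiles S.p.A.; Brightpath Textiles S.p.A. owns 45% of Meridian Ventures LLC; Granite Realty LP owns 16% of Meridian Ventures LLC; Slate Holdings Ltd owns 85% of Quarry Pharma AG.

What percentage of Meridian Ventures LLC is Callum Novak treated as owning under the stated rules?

By spousal attribution (R2), Callum Novak is treated as also owning Luis Novak's interest in Silverbay Mining NL, giving 8% + 30% = 38%.
By spousal attribution (R2), Callum Novak is treated as also owning Luis Novak's interest in Slate Holdings Ltd, giving 6% + 60% = 66%.
Chain via Silverbay Mining NL → Stonebridge Industries Corp. → Brightpath Textiles S.p.A. (R1): 38% × 23% × 58% × 45% = 2.28114% of Meridian Ventures LLC.
Chain via Slate Holdings Ltd → Quarry Pharma AG → Granite Realty LP (R1): 66% × 85% × 16% × 16% = 1.43616% of Meridian Ventures LLC.
Direct interest in Meridian Ventures LLC: 32%.
Aggregating (R3): 2.28114% + 1.43616% + 32% = 35.7173%.

35.7173%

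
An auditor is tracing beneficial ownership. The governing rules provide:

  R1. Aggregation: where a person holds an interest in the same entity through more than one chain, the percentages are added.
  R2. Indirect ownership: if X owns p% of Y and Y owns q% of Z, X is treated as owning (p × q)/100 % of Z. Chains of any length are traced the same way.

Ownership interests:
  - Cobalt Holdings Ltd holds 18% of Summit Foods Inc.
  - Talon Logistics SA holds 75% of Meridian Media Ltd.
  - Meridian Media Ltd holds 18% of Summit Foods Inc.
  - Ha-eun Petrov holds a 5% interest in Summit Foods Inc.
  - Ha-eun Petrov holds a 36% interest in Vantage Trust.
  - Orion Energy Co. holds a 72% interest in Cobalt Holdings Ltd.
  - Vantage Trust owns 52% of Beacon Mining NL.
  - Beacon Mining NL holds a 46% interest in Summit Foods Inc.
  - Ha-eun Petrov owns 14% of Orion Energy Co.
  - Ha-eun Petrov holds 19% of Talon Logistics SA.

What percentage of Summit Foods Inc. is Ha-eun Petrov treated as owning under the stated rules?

17.9906%

Chain via Orion Energy Co. → Cobalt Holdings Ltd (R2): 14% × 72% × 18% = 1.8144% of Summit Foods Inc.
Chain via Talon Logistics SA → Meridian Media Ltd (R2): 19% × 75% × 18% = 2.565% of Summit Foods Inc.
Chain via Vantage Trust → Beacon Mining NL (R2): 36% × 52% × 46% = 8.6112% of Summit Foods Inc.
Direct interest in Summit Foods Inc: 5%.
Aggregating (R1): 1.8144% + 2.565% + 8.6112% + 5% = 17.9906%.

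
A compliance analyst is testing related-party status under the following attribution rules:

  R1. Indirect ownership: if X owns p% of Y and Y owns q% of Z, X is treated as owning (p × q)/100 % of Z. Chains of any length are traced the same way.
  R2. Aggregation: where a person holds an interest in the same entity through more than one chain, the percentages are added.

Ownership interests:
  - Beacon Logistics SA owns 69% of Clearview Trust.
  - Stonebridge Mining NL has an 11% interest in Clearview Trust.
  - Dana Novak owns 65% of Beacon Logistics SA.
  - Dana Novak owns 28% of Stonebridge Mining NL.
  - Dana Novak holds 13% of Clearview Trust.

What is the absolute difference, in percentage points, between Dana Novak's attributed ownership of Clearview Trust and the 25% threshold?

35.93

Chain via Beacon Logistics SA (R1): 65% × 69% = 44.85% of Clearview Trust.
Chain via Stonebridge Mining NL (R1): 28% × 11% = 3.08% of Clearview Trust.
Direct interest in Clearview Trust: 13%.
Aggregating (R2): 44.85% + 3.08% + 13% = 60.93%.
60.93% exceeds the 25% threshold by 35.93 percentage points.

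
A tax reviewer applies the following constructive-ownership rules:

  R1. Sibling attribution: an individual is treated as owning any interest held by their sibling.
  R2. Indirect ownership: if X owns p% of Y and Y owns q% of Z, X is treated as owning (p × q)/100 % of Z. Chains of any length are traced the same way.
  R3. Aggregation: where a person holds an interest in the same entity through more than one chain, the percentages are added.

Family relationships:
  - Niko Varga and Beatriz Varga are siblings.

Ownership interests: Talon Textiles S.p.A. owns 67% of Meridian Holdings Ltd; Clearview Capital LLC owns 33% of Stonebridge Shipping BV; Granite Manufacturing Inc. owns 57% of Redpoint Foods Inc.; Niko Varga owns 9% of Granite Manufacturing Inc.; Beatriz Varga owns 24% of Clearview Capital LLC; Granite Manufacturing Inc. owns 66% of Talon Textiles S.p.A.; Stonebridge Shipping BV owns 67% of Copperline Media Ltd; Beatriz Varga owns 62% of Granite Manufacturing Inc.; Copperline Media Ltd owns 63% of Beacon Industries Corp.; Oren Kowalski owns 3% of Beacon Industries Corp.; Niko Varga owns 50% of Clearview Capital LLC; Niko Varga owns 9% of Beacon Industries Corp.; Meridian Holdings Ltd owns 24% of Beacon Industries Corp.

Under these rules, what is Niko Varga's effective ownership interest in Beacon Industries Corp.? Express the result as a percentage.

By sibling attribution (R1), Niko Varga is treated as also owning Beatriz Varga's interest in Granite Manufacturing Inc, giving 9% + 62% = 71%.
By sibling attribution (R1), Niko Varga is treated as also owning Beatriz Varga's interest in Clearview Capital LLC, giving 50% + 24% = 74%.
Chain via Granite Manufacturing Inc. → Talon Textiles S.p.A. → Meridian Holdings Ltd (R2): 71% × 66% × 67% × 24% = 7.535088% of Beacon Industries Corp.
Chain via Clearview Capital LLC → Stonebridge Shipping BV → Copperline Media Ltd (R2): 74% × 33% × 67% × 63% = 10.307682% of Beacon Industries Corp.
Direct interest in Beacon Industries Corp: 9%.
Aggregating (R3): 7.535088% + 10.307682% + 9% = 26.84277%.

26.84277%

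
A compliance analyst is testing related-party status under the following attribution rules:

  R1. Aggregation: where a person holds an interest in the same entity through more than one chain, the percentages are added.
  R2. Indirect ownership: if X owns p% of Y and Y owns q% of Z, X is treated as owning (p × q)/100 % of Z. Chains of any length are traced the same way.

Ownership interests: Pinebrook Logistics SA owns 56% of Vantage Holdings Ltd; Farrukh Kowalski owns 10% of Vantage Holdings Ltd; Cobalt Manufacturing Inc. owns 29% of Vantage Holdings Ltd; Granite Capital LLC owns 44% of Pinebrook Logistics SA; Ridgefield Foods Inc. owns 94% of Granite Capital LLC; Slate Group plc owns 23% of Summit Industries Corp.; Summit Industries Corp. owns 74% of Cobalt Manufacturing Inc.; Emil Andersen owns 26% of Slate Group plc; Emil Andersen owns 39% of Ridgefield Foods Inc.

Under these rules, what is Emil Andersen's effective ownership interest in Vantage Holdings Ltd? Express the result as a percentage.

Chain via Ridgefield Foods Inc. → Granite Capital LLC → Pinebrook Logistics SA (R2): 39% × 94% × 44% × 56% = 9.033024% of Vantage Holdings Ltd.
Chain via Slate Group plc → Summit Industries Corp. → Cobalt Manufacturing Inc. (R2): 26% × 23% × 74% × 29% = 1.283308% of Vantage Holdings Ltd.
Aggregating (R1): 9.033024% + 1.283308% = 10.316332%.

10.316332%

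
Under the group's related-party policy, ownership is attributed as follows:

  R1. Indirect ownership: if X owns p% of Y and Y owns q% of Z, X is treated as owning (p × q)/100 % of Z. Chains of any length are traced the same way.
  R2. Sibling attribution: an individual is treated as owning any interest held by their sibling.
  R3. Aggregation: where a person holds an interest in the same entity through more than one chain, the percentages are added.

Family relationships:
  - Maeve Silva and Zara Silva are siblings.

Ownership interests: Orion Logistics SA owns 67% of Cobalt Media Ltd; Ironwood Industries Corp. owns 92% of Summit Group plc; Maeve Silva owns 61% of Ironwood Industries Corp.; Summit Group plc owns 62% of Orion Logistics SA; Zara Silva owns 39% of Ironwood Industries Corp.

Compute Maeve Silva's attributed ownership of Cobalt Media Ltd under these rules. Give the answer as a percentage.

By sibling attribution (R2), Maeve Silva is treated as also owning Zara Silva's interest in Ironwood Industries Corp, giving 61% + 39% = 100%.
Chain via Ironwood Industries Corp. → Summit Group plc → Orion Logistics SA (R1): 100% × 92% × 62% × 67% = 38.2168% of Cobalt Media Ltd.

38.2168%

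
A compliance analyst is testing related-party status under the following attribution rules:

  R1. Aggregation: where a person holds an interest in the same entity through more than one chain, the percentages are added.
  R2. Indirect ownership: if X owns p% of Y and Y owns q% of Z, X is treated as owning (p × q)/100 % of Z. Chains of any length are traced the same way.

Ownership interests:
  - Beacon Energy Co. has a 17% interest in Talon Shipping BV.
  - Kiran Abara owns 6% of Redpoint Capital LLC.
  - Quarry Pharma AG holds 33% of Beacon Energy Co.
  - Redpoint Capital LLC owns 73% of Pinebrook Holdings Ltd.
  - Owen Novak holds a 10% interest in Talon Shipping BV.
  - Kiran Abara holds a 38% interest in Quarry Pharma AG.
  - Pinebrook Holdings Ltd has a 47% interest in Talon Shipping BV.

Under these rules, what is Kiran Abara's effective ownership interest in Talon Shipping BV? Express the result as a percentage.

Chain via Quarry Pharma AG → Beacon Energy Co. (R2): 38% × 33% × 17% = 2.1318% of Talon Shipping BV.
Chain via Redpoint Capital LLC → Pinebrook Holdings Ltd (R2): 6% × 73% × 47% = 2.0586% of Talon Shipping BV.
Aggregating (R1): 2.1318% + 2.0586% = 4.1904%.

4.1904%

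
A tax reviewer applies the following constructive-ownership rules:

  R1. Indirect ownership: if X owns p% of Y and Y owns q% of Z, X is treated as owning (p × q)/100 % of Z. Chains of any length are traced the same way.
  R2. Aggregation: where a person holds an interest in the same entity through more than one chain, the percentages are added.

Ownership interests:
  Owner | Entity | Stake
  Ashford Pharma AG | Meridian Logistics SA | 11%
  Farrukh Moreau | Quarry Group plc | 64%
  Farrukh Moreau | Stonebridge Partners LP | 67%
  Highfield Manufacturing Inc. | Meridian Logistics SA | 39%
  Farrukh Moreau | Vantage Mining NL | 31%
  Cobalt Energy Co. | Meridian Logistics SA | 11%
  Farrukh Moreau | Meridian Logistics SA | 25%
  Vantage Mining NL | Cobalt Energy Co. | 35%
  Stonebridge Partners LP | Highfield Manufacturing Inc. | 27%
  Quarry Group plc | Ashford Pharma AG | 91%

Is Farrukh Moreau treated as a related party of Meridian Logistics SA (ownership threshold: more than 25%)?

Chain via Stonebridge Partners LP → Highfield Manufacturing Inc. (R1): 67% × 27% × 39% = 7.0551% of Meridian Logistics SA.
Chain via Vantage Mining NL → Cobalt Energy Co. (R1): 31% × 35% × 11% = 1.1935% of Meridian Logistics SA.
Chain via Quarry Group plc → Ashford Pharma AG (R1): 64% × 91% × 11% = 6.4064% of Meridian Logistics SA.
Direct interest in Meridian Logistics SA: 25%.
Aggregating (R2): 7.0551% + 1.1935% + 6.4064% + 25% = 39.655%.
39.655% exceeds the 25% threshold, so Farrukh is a related party to Meridian Logistics SA.

Yes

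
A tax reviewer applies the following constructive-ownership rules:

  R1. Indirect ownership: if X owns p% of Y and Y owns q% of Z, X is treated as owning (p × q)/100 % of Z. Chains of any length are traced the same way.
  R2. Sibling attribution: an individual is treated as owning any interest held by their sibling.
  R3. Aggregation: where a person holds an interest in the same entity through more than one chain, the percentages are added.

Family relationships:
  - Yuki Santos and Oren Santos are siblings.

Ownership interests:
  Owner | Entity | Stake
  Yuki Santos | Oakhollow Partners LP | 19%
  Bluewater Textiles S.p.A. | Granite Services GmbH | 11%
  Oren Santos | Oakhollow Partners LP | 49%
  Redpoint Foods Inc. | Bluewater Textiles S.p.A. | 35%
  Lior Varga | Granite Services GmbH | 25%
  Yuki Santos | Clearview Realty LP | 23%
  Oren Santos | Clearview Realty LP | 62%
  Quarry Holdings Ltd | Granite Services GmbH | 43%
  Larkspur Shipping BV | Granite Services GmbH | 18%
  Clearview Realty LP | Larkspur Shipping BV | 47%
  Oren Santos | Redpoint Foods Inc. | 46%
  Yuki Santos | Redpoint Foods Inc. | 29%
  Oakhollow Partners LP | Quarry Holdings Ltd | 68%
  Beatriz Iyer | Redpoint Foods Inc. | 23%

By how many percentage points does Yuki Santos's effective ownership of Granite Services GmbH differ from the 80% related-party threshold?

50.0383

By sibling attribution (R2), Yuki Santos is treated as also owning Oren Santos's interest in Clearview Realty LP, giving 23% + 62% = 85%.
By sibling attribution (R2), Yuki Santos is treated as also owning Oren Santos's interest in Oakhollow Partners LP, giving 19% + 49% = 68%.
By sibling attribution (R2), Yuki Santos is treated as also owning Oren Santos's interest in Redpoint Foods Inc, giving 29% + 46% = 75%.
Chain via Clearview Realty LP → Larkspur Shipping BV (R1): 85% × 47% × 18% = 7.191% of Granite Services GmbH.
Chain via Oakhollow Partners LP → Quarry Holdings Ltd (R1): 68% × 68% × 43% = 19.8832% of Granite Services GmbH.
Chain via Redpoint Foods Inc. → Bluewater Textiles S.p.A. (R1): 75% × 35% × 11% = 2.8875% of Granite Services GmbH.
Aggregating (R3): 7.191% + 19.8832% + 2.8875% = 29.9617%.
29.9617% falls short of the 80% threshold by 50.0383 percentage points.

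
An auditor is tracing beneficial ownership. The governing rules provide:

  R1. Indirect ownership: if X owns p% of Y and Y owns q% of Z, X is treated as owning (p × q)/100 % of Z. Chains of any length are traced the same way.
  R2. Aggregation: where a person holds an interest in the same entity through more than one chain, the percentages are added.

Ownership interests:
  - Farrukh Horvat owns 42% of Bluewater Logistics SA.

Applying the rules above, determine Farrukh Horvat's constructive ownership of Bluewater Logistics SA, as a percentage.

Direct interest in Bluewater Logistics SA: 42%.

42%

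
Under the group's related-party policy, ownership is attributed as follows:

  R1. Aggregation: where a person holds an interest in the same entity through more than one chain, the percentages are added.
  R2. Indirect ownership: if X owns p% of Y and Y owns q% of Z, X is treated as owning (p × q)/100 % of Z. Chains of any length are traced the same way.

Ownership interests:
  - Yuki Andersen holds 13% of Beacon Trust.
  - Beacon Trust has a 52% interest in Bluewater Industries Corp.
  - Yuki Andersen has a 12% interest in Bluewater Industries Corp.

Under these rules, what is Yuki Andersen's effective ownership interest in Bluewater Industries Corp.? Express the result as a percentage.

Chain via Beacon Trust (R2): 13% × 52% = 6.76% of Bluewater Industries Corp.
Direct interest in Bluewater Industries Corp: 12%.
Aggregating (R1): 6.76% + 12% = 18.76%.

18.76%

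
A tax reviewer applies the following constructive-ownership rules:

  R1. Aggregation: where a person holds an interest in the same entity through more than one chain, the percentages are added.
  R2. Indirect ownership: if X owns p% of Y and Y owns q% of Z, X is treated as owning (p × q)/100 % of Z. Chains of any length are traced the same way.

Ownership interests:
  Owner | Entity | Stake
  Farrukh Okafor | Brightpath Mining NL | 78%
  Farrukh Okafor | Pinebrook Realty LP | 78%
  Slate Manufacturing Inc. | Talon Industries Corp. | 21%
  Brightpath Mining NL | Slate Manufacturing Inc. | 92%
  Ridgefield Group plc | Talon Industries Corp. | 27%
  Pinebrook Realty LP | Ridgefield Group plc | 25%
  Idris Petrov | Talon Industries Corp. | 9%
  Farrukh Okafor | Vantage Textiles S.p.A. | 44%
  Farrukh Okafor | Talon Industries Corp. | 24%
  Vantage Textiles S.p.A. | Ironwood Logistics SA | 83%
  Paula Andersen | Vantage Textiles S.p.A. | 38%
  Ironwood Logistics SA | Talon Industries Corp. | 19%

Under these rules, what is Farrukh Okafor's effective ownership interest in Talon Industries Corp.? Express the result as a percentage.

Chain via Pinebrook Realty LP → Ridgefield Group plc (R2): 78% × 25% × 27% = 5.265% of Talon Industries Corp.
Chain via Brightpath Mining NL → Slate Manufacturing Inc. (R2): 78% × 92% × 21% = 15.0696% of Talon Industries Corp.
Chain via Vantage Textiles S.p.A. → Ironwood Logistics SA (R2): 44% × 83% × 19% = 6.9388% of Talon Industries Corp.
Direct interest in Talon Industries Corp: 24%.
Aggregating (R1): 5.265% + 15.0696% + 6.9388% + 24% = 51.2734%.

51.2734%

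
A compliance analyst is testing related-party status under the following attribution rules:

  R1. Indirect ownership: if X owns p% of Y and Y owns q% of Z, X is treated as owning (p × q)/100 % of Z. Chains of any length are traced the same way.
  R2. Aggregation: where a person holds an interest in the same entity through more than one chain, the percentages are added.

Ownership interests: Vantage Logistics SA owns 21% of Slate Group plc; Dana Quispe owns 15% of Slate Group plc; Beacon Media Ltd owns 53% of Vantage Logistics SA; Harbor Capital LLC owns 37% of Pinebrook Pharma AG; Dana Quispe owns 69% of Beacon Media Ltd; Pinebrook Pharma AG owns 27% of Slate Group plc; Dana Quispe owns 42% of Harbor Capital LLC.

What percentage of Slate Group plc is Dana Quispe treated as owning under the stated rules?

26.8755%

Chain via Beacon Media Ltd → Vantage Logistics SA (R1): 69% × 53% × 21% = 7.6797% of Slate Group plc.
Chain via Harbor Capital LLC → Pinebrook Pharma AG (R1): 42% × 37% × 27% = 4.1958% of Slate Group plc.
Direct interest in Slate Group plc: 15%.
Aggregating (R2): 7.6797% + 4.1958% + 15% = 26.8755%.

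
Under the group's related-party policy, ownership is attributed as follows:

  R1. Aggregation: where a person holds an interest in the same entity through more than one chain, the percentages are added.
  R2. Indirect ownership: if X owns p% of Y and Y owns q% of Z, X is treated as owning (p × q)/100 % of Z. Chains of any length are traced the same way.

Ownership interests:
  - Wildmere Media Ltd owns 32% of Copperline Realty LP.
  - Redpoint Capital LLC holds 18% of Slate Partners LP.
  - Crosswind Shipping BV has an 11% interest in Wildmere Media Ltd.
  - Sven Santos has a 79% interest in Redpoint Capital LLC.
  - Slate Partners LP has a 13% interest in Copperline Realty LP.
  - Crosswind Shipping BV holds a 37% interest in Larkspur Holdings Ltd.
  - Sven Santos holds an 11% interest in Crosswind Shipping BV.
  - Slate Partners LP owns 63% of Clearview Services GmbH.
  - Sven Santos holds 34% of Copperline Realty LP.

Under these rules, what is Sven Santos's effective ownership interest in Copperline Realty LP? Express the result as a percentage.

Chain via Redpoint Capital LLC → Slate Partners LP (R2): 79% × 18% × 13% = 1.8486% of Copperline Realty LP.
Chain via Crosswind Shipping BV → Wildmere Media Ltd (R2): 11% × 11% × 32% = 0.3872% of Copperline Realty LP.
Direct interest in Copperline Realty LP: 34%.
Aggregating (R1): 1.8486% + 0.3872% + 34% = 36.2358%.

36.2358%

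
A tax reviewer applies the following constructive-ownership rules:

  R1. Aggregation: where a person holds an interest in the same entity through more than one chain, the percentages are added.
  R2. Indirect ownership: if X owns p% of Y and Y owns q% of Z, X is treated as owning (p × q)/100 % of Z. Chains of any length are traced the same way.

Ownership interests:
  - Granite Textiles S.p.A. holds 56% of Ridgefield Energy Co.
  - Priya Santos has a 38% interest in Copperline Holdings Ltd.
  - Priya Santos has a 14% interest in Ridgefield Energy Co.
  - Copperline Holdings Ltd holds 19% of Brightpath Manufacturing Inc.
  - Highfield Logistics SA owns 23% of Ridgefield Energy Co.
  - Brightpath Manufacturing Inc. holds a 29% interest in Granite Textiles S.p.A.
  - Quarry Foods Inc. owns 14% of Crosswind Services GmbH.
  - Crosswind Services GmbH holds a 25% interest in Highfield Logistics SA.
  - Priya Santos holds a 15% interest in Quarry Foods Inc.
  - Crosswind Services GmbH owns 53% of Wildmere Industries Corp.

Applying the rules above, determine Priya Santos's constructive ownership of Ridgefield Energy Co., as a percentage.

Chain via Copperline Holdings Ltd → Brightpath Manufacturing Inc. → Granite Textiles S.p.A. (R2): 38% × 19% × 29% × 56% = 1.172528% of Ridgefield Energy Co.
Chain via Quarry Foods Inc. → Crosswind Services GmbH → Highfield Logistics SA (R2): 15% × 14% × 25% × 23% = 0.12075% of Ridgefield Energy Co.
Direct interest in Ridgefield Energy Co: 14%.
Aggregating (R1): 1.172528% + 0.12075% + 14% = 15.293278%.

15.293278%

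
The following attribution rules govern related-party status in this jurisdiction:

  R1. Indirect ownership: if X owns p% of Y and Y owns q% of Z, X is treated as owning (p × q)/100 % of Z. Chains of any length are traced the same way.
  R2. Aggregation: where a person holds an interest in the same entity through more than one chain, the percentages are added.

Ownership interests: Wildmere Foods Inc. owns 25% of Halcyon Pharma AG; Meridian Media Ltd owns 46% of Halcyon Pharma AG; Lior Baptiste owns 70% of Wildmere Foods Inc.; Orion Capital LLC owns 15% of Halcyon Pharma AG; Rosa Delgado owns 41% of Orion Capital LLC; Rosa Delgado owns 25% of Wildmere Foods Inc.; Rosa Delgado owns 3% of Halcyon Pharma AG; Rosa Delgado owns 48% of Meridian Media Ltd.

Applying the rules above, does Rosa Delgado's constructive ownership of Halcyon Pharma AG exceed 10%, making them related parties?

Chain via Orion Capital LLC (R1): 41% × 15% = 6.15% of Halcyon Pharma AG.
Chain via Wildmere Foods Inc. (R1): 25% × 25% = 6.25% of Halcyon Pharma AG.
Chain via Meridian Media Ltd (R1): 48% × 46% = 22.08% of Halcyon Pharma AG.
Direct interest in Halcyon Pharma AG: 3%.
Aggregating (R2): 6.15% + 6.25% + 22.08% + 3% = 37.48%.
37.48% exceeds the 10% threshold, so Rosa is a related party to Halcyon Pharma AG.

Yes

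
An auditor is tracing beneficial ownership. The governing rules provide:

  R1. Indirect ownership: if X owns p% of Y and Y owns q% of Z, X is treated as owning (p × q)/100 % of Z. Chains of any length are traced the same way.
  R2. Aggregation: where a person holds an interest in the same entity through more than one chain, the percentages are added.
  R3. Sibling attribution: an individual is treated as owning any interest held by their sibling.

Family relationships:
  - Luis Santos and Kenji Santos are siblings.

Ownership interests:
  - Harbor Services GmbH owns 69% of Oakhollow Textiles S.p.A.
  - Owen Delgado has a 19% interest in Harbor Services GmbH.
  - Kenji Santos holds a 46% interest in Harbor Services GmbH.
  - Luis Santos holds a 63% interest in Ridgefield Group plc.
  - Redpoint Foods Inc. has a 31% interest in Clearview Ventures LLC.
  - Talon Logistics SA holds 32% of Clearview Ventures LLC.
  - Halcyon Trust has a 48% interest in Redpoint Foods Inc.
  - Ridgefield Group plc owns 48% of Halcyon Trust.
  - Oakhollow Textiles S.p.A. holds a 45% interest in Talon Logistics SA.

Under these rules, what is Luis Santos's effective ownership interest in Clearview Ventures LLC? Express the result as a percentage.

9.070272%

By sibling attribution (R3), Luis Santos is treated as owning Kenji Santos's 46% interest in Harbor Services GmbH.
Chain via Ridgefield Group plc → Halcyon Trust → Redpoint Foods Inc. (R1): 63% × 48% × 48% × 31% = 4.499712% of Clearview Ventures LLC.
Chain via Harbor Services GmbH → Oakhollow Textiles S.p.A. → Talon Logistics SA (R1): 46% × 69% × 45% × 32% = 4.57056% of Clearview Ventures LLC.
Aggregating (R2): 4.499712% + 4.57056% = 9.070272%.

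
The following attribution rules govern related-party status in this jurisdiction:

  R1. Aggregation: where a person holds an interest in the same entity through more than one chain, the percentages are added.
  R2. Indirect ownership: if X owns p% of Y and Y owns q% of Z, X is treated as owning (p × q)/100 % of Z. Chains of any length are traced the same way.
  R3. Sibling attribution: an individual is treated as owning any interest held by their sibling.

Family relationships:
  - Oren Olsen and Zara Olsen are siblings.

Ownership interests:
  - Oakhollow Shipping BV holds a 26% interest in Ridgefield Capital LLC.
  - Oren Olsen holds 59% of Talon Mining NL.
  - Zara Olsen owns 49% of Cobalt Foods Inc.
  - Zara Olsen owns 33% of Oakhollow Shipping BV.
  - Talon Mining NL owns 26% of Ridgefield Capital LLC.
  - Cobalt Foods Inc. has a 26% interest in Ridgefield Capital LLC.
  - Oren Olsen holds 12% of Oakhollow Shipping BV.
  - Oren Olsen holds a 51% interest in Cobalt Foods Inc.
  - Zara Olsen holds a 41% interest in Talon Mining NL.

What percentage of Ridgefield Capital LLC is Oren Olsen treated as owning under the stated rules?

By sibling attribution (R3), Oren Olsen is treated as also owning Zara Olsen's interest in Cobalt Foods Inc, giving 51% + 49% = 100%.
By sibling attribution (R3), Oren Olsen is treated as also owning Zara Olsen's interest in Talon Mining NL, giving 59% + 41% = 100%.
By sibling attribution (R3), Oren Olsen is treated as also owning Zara Olsen's interest in Oakhollow Shipping BV, giving 12% + 33% = 45%.
Chain via Cobalt Foods Inc. (R2): 100% × 26% = 26% of Ridgefield Capital LLC.
Chain via Talon Mining NL (R2): 100% × 26% = 26% of Ridgefield Capital LLC.
Chain via Oakhollow Shipping BV (R2): 45% × 26% = 11.7% of Ridgefield Capital LLC.
Aggregating (R1): 26% + 26% + 11.7% = 63.7%.

63.7%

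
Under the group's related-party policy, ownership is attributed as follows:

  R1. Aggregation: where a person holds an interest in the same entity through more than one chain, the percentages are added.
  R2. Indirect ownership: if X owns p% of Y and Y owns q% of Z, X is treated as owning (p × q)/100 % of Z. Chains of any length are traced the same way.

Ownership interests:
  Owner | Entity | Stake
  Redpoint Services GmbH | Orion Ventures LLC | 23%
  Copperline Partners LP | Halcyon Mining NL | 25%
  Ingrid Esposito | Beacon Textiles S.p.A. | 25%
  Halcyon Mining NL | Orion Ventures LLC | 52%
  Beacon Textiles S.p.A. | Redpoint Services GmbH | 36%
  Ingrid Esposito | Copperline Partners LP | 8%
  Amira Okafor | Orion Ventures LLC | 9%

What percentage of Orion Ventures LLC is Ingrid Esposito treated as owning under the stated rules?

3.11%

Chain via Beacon Textiles S.p.A. → Redpoint Services GmbH (R2): 25% × 36% × 23% = 2.07% of Orion Ventures LLC.
Chain via Copperline Partners LP → Halcyon Mining NL (R2): 8% × 25% × 52% = 1.04% of Orion Ventures LLC.
Aggregating (R1): 2.07% + 1.04% = 3.11%.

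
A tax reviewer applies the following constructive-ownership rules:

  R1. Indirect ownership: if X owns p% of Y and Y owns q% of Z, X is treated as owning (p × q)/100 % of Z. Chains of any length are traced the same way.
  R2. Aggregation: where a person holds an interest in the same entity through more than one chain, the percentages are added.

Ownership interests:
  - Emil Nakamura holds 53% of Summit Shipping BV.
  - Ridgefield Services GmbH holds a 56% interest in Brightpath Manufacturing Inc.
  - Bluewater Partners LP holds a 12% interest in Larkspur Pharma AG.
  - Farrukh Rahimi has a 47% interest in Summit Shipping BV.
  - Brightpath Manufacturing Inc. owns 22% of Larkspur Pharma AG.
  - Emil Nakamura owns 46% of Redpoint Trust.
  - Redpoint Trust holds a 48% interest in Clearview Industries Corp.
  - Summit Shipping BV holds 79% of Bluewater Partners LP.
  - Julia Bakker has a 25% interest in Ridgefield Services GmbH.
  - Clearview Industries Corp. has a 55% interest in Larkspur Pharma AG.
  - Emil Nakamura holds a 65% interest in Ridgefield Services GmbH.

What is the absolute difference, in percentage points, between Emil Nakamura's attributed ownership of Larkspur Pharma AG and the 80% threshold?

Chain via Summit Shipping BV → Bluewater Partners LP (R1): 53% × 79% × 12% = 5.0244% of Larkspur Pharma AG.
Chain via Redpoint Trust → Clearview Industries Corp. (R1): 46% × 48% × 55% = 12.144% of Larkspur Pharma AG.
Chain via Ridgefield Services GmbH → Brightpath Manufacturing Inc. (R1): 65% × 56% × 22% = 8.008% of Larkspur Pharma AG.
Aggregating (R2): 5.0244% + 12.144% + 8.008% = 25.1764%.
25.1764% falls short of the 80% threshold by 54.8236 percentage points.

54.8236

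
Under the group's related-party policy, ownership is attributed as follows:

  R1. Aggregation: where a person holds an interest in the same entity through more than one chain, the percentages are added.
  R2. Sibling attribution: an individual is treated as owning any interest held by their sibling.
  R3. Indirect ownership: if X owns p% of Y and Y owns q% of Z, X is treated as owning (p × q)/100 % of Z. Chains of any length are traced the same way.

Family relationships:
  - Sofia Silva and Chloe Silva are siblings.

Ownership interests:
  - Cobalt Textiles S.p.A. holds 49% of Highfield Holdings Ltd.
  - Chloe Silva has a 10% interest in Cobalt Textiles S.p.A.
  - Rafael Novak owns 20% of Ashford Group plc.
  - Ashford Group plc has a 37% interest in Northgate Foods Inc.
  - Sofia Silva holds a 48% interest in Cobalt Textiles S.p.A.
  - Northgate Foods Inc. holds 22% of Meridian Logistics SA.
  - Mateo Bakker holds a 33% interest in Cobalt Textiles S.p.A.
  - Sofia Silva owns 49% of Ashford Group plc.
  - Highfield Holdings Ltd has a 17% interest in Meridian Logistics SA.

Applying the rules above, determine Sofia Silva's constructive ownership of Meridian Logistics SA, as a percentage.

By sibling attribution (R2), Sofia Silva is treated as also owning Chloe Silva's interest in Cobalt Textiles S.p.A, giving 48% + 10% = 58%.
Chain via Cobalt Textiles S.p.A. → Highfield Holdings Ltd (R3): 58% × 49% × 17% = 4.8314% of Meridian Logistics SA.
Chain via Ashford Group plc → Northgate Foods Inc. (R3): 49% × 37% × 22% = 3.9886% of Meridian Logistics SA.
Aggregating (R1): 4.8314% + 3.9886% = 8.82%.

8.82%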